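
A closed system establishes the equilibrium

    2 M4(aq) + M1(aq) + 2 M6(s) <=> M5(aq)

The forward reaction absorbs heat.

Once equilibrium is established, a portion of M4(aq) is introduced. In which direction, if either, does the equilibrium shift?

right

Adding M4 (aq), a reactant, drives the reaction to the right.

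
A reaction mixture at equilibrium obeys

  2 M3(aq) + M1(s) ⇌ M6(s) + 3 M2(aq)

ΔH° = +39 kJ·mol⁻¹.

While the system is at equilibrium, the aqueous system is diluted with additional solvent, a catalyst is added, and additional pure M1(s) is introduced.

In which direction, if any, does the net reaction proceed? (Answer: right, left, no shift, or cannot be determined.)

right

Dilution lowers every aqueous concentration by the same factor. Δn_aq = 3 − 2 = +1, so the system shifts toward the side with more dissolved moles — to the right.
A catalyst speeds both forward and reverse rates equally; it changes neither Q nor K — no shift from this change.
M1 is a pure solid; its activity is 1 regardless of amount, so Q is unaffected — no shift from this change.
Only the nonzero effect(s) matter; the net shift is to the right.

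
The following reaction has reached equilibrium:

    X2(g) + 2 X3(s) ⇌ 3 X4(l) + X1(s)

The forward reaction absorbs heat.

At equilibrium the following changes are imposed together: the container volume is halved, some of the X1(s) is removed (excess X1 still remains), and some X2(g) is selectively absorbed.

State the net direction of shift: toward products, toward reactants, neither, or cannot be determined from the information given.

cannot be determined

Gas moles: reactants 1, products 0 (Δn_gas = -1). Compression shifts the system toward the side with fewer moles of gas — to the right.
X1 is a pure solid; its activity is 1 regardless of amount, so Q is unaffected — no shift from this change.
Removing X2 (g), a reactant, drives the reaction to the left.
The individual effects push in opposite directions; without quantitative information the net direction cannot be determined.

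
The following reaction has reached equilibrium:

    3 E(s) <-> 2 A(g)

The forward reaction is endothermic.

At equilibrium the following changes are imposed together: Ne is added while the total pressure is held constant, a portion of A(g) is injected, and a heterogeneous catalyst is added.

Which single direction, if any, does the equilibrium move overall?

cannot be determined

Adding inert gas at constant total pressure expands the volume and lowers every reacting partial pressure. With Δn_gas = 2 − 0 = +2, Q moves away from K toward the side with fewer gas moles, so the system shifts toward the side with more gas moles — to the right.
Adding A (g), a product, drives the reaction to the left.
A catalyst speeds both forward and reverse rates equally; it changes neither Q nor K — no shift from this change.
The individual effects push in opposite directions; without quantitative information the net direction cannot be determined.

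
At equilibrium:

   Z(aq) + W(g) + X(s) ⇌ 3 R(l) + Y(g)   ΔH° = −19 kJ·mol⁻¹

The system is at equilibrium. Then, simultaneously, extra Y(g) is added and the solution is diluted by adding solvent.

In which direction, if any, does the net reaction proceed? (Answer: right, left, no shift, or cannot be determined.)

left

Adding Y (g), a product, drives the reaction to the left.
Dilution lowers every aqueous concentration by the same factor. Δn_aq = 0 − 1 = -1, so the system shifts toward the side with more dissolved moles — to the left.
All effects act in the same direction — net shift to the left.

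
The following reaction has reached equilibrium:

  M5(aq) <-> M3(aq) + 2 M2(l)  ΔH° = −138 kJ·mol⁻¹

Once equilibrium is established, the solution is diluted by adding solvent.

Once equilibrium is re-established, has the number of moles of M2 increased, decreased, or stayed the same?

unchanged

Dilution scales every aqueous concentration by the same factor. Δn_aq = 1 − 1 = 0, so Q is unchanged — no shift.
No net shift occurs, so the amount of M2 is unchanged.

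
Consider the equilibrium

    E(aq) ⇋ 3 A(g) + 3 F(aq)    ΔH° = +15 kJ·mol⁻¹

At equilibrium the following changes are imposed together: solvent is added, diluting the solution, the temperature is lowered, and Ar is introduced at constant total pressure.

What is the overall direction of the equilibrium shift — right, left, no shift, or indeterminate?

Dilution lowers every aqueous concentration by the same factor. Δn_aq = 3 − 1 = +2, so the system shifts toward the side with more dissolved moles — to the right.
The forward reaction is endothermic. Lowering T favours the exothermic direction — shift to the left.
Adding inert gas at constant total pressure expands the volume and lowers every reacting partial pressure. With Δn_gas = 3 − 0 = +3, Q moves away from K toward the side with fewer gas moles, so the system shifts toward the side with more gas moles — to the right.
The individual effects push in opposite directions; without quantitative information the net direction cannot be determined.

cannot be determined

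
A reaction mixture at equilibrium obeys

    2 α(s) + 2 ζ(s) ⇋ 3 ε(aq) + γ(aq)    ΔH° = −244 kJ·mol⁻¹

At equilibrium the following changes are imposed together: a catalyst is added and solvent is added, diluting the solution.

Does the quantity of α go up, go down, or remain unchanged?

A catalyst speeds both forward and reverse rates equally; it changes neither Q nor K — no shift from this change.
Dilution lowers every aqueous concentration by the same factor. Δn_aq = 4 − 0 = +4, so the system shifts toward the side with more dissolved moles — to the right.
The net shift is to the right. α is a reactant, so its amount decreases.

decreases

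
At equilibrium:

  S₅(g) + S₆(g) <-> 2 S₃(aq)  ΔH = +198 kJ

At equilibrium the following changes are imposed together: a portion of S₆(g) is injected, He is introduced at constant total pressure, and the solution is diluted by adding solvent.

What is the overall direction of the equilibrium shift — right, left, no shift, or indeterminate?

Adding S₆ (g), a reactant, drives the reaction to the right.
Adding inert gas at constant total pressure expands the volume and lowers every reacting partial pressure. With Δn_gas = 0 − 2 = -2, Q moves away from K toward the side with fewer gas moles, so the system shifts toward the side with more gas moles — to the left.
Dilution lowers every aqueous concentration by the same factor. Δn_aq = 2 − 0 = +2, so the system shifts toward the side with more dissolved moles — to the right.
The individual effects push in opposite directions; without quantitative information the net direction cannot be determined.

cannot be determined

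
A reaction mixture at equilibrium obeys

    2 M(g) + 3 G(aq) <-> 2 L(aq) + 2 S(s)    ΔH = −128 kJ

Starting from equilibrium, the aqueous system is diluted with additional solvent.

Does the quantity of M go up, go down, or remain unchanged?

increases

Dilution lowers every aqueous concentration by the same factor. Δn_aq = 2 − 3 = -1, so the system shifts toward the side with more dissolved moles — to the left.
The net shift is to the left. M is a reactant, so its amount increases.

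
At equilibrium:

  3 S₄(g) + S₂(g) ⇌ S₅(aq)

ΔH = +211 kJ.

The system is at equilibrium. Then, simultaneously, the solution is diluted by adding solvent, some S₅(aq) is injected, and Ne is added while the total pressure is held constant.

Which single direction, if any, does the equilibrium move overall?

Dilution lowers every aqueous concentration by the same factor. Δn_aq = 1 − 0 = +1, so the system shifts toward the side with more dissolved moles — to the right.
Adding S₅ (aq), a product, drives the reaction to the left.
Adding inert gas at constant total pressure expands the volume and lowers every reacting partial pressure. With Δn_gas = 0 − 4 = -4, Q moves away from K toward the side with fewer gas moles, so the system shifts toward the side with more gas moles — to the left.
The individual effects push in opposite directions; without quantitative information the net direction cannot be determined.

cannot be determined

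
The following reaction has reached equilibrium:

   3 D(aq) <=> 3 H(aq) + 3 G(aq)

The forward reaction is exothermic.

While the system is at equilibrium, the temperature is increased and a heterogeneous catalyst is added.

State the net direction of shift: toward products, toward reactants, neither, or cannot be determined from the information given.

left

The forward reaction is exothermic. Raising T favours the endothermic direction — shift to the left.
A catalyst speeds both forward and reverse rates equally; it changes neither Q nor K — no shift from this change.
Only the nonzero effect(s) matter; the net shift is to the left.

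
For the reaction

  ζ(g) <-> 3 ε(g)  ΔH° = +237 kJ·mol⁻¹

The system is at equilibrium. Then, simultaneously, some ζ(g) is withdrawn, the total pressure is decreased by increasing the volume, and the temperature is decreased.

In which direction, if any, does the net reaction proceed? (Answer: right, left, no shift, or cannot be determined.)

cannot be determined

Removing ζ (g), a reactant, drives the reaction to the left.
Gas moles: reactants 1, products 3 (Δn_gas = +2). Expansion shifts the system toward the side with more moles of gas — to the right.
The forward reaction is endothermic. Lowering T favours the exothermic direction — shift to the left.
The individual effects push in opposite directions; without quantitative information the net direction cannot be determined.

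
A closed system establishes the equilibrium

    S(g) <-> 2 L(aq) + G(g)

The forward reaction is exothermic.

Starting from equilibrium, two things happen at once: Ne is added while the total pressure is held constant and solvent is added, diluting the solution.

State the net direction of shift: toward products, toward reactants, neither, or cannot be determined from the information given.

right

Adding inert gas at constant total pressure expands the volume, scaling every reacting partial pressure by the same factor. Δn_gas = 1 − 1 = 0, so Q is unchanged — no shift.
Dilution lowers every aqueous concentration by the same factor. Δn_aq = 2 − 0 = +2, so the system shifts toward the side with more dissolved moles — to the right.
Only the nonzero effect(s) matter; the net shift is to the right.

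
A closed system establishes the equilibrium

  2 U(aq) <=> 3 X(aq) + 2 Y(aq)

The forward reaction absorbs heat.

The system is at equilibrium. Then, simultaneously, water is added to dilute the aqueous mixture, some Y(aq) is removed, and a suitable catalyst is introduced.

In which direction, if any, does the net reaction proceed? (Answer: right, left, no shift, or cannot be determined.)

Dilution lowers every aqueous concentration by the same factor. Δn_aq = 5 − 2 = +3, so the system shifts toward the side with more dissolved moles — to the right.
Removing Y (aq), a product, drives the reaction to the right.
A catalyst speeds both forward and reverse rates equally; it changes neither Q nor K — no shift from this change.
Only the nonzero effect(s) matter; the net shift is to the right.

right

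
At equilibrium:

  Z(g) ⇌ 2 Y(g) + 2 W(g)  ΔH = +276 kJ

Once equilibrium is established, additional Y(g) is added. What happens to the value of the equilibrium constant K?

unchanged

The equilibrium constant depends only on temperature. This perturbation may move the position of equilibrium, but since T is unchanged, K itself is unchanged.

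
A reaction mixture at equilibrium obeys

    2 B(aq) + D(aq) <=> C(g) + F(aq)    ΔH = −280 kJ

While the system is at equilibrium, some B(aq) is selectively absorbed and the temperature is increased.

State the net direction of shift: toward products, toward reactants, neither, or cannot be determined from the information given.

Removing B (aq), a reactant, drives the reaction to the left.
The forward reaction is exothermic. Raising T favours the endothermic direction — shift to the left.
All effects act in the same direction — net shift to the left.

left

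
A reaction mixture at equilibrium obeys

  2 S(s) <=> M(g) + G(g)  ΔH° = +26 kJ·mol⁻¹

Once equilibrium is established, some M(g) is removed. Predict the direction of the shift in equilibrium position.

right

Removing M (g), a product, drives the reaction to the right.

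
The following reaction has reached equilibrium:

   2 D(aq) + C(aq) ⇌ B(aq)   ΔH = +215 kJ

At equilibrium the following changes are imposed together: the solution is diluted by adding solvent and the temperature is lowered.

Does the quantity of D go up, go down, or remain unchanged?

increases

Dilution lowers every aqueous concentration by the same factor. Δn_aq = 1 − 3 = -2, so the system shifts toward the side with more dissolved moles — to the left.
The forward reaction is endothermic. Lowering T favours the exothermic direction — shift to the left.
The net shift is to the left. D is a reactant, so its amount increases.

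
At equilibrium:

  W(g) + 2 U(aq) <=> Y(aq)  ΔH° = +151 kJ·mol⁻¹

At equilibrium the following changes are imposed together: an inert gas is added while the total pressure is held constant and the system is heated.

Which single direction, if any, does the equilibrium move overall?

cannot be determined

Adding inert gas at constant total pressure expands the volume and lowers every reacting partial pressure. With Δn_gas = 0 − 1 = -1, Q moves away from K toward the side with fewer gas moles, so the system shifts toward the side with more gas moles — to the left.
The forward reaction is endothermic. Raising T favours the endothermic direction — shift to the right.
The individual effects push in opposite directions; without quantitative information the net direction cannot be determined.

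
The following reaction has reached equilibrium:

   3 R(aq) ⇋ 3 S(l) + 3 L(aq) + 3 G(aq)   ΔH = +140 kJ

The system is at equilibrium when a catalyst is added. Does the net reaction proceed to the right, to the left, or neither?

A catalyst speeds both forward and reverse rates equally; it changes neither Q nor K — no shift from this change.

no shift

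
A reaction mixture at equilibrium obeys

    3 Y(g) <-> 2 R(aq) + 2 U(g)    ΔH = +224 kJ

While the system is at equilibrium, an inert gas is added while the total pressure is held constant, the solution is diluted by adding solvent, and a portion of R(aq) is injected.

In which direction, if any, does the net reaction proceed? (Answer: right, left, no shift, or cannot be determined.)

Adding inert gas at constant total pressure expands the volume and lowers every reacting partial pressure. With Δn_gas = 2 − 3 = -1, Q moves away from K toward the side with fewer gas moles, so the system shifts toward the side with more gas moles — to the left.
Dilution lowers every aqueous concentration by the same factor. Δn_aq = 2 − 0 = +2, so the system shifts toward the side with more dissolved moles — to the right.
Adding R (aq), a product, drives the reaction to the left.
The individual effects push in opposite directions; without quantitative information the net direction cannot be determined.

cannot be determined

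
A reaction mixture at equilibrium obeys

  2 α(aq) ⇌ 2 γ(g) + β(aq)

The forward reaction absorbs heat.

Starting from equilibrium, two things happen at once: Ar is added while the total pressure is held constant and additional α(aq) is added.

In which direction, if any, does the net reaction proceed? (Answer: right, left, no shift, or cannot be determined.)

Adding inert gas at constant total pressure expands the volume and lowers every reacting partial pressure. With Δn_gas = 2 − 0 = +2, Q moves away from K toward the side with fewer gas moles, so the system shifts toward the side with more gas moles — to the right.
Adding α (aq), a reactant, drives the reaction to the right.
All effects act in the same direction — net shift to the right.

right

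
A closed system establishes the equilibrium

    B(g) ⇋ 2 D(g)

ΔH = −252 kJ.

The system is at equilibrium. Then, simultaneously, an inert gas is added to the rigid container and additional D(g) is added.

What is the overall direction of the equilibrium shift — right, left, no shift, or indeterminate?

At constant volume, adding an inert gas leaves every reacting species' partial pressure unchanged, so Q is unchanged — no shift from this change.
Adding D (g), a product, drives the reaction to the left.
Only the nonzero effect(s) matter; the net shift is to the left.

left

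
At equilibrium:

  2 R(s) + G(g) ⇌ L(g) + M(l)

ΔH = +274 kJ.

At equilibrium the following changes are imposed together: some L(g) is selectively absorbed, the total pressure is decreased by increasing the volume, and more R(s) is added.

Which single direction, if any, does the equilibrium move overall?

Removing L (g), a product, drives the reaction to the right.
Gas moles: reactants 1, products 1. Δn_gas = 0, so a volume change leaves Q equal to K — no shift from this change.
R is a pure solid; its activity is 1 regardless of amount, so Q is unaffected — no shift from this change.
Only the nonzero effect(s) matter; the net shift is to the right.

right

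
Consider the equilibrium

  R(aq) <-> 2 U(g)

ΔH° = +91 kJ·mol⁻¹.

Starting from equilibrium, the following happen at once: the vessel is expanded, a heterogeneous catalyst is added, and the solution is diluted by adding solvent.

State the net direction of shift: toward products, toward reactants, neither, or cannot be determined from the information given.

Gas moles: reactants 0, products 2 (Δn_gas = +2). Expansion shifts the system toward the side with more moles of gas — to the right.
A catalyst speeds both forward and reverse rates equally; it changes neither Q nor K — no shift from this change.
Dilution lowers every aqueous concentration by the same factor. Δn_aq = 0 − 1 = -1, so the system shifts toward the side with more dissolved moles — to the left.
The individual effects push in opposite directions; without quantitative information the net direction cannot be determined.

cannot be determined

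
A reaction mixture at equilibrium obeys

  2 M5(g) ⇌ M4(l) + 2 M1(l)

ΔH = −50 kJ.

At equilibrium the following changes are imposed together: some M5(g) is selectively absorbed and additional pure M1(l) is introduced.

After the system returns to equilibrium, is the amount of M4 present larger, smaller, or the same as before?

decreases

Removing M5 (g), a reactant, drives the reaction to the left.
M1 is a pure liquid; its activity is 1 regardless of amount, so Q is unaffected — no shift from this change.
The net shift is to the left. M4 is a product, so its amount decreases.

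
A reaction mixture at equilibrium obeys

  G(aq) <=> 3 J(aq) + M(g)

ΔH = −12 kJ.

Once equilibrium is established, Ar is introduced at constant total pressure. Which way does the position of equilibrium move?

Adding inert gas at constant total pressure expands the volume and lowers every reacting partial pressure. With Δn_gas = 1 − 0 = +1, Q moves away from K toward the side with fewer gas moles, so the system shifts toward the side with more gas moles — to the right.

right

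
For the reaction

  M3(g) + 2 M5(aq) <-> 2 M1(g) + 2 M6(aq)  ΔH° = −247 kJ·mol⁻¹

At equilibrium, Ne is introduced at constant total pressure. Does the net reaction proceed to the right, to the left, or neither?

right

Adding inert gas at constant total pressure expands the volume and lowers every reacting partial pressure. With Δn_gas = 2 − 1 = +1, Q moves away from K toward the side with fewer gas moles, so the system shifts toward the side with more gas moles — to the right.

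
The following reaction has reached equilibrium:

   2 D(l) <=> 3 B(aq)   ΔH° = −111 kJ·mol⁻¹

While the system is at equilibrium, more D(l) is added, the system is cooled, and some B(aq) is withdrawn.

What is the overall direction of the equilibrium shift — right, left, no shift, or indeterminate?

right

D is a pure liquid; its activity is 1 regardless of amount, so Q is unaffected — no shift from this change.
The forward reaction is exothermic. Lowering T favours the exothermic direction — shift to the right.
Removing B (aq), a product, drives the reaction to the right.
Only the nonzero effect(s) matter; the net shift is to the right.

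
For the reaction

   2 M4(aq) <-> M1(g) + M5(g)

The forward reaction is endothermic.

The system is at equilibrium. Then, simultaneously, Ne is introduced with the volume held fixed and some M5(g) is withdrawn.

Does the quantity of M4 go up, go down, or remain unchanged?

decreases

At constant volume, adding an inert gas leaves every reacting species' partial pressure unchanged, so Q is unchanged — no shift from this change.
Removing M5 (g), a product, drives the reaction to the right.
The net shift is to the right. M4 is a reactant, so its amount decreases.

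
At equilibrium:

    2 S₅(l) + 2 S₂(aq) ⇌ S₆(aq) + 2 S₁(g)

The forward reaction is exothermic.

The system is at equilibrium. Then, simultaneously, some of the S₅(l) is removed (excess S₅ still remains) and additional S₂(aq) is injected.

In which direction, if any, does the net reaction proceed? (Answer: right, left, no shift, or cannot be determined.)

S₅ is a pure liquid; its activity is 1 regardless of amount, so Q is unaffected — no shift from this change.
Adding S₂ (aq), a reactant, drives the reaction to the right.
Only the nonzero effect(s) matter; the net shift is to the right.

right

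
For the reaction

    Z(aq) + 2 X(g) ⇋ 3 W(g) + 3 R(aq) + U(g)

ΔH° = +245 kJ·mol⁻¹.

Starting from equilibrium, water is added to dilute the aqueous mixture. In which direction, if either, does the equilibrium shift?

right

Dilution lowers every aqueous concentration by the same factor. Δn_aq = 3 − 1 = +2, so the system shifts toward the side with more dissolved moles — to the right.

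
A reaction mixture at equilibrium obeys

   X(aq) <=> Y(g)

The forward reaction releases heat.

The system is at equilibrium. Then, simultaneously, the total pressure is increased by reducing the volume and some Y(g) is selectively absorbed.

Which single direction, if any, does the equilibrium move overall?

Gas moles: reactants 0, products 1 (Δn_gas = +1). Compression shifts the system toward the side with fewer moles of gas — to the left.
Removing Y (g), a product, drives the reaction to the right.
The individual effects push in opposite directions; without quantitative information the net direction cannot be determined.

cannot be determined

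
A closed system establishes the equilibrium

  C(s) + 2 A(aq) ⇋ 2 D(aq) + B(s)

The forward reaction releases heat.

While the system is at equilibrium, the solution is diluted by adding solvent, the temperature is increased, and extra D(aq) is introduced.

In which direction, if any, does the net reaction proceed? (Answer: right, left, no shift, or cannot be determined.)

left

Dilution scales every aqueous concentration by the same factor. Δn_aq = 2 − 2 = 0, so Q is unchanged — no shift.
The forward reaction is exothermic. Raising T favours the endothermic direction — shift to the left.
Adding D (aq), a product, drives the reaction to the left.
Only the nonzero effect(s) matter; the net shift is to the left.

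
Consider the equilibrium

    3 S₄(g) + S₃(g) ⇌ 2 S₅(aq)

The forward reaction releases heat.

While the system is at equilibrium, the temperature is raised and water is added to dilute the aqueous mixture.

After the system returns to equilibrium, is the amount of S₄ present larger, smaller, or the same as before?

cannot be determined

The forward reaction is exothermic. Raising T favours the endothermic direction — shift to the left.
Dilution lowers every aqueous concentration by the same factor. Δn_aq = 2 − 0 = +2, so the system shifts toward the side with more dissolved moles — to the right.
The two effects oppose each other, so the net shift — and hence the change in S₄ — cannot be determined from the given information.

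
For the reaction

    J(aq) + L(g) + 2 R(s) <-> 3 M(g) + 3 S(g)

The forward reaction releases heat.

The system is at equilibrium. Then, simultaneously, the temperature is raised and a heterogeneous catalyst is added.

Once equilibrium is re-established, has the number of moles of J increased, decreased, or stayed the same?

increases

The forward reaction is exothermic. Raising T favours the endothermic direction — shift to the left.
A catalyst speeds both forward and reverse rates equally; it changes neither Q nor K — no shift from this change.
The net shift is to the left. J is a reactant, so its amount increases.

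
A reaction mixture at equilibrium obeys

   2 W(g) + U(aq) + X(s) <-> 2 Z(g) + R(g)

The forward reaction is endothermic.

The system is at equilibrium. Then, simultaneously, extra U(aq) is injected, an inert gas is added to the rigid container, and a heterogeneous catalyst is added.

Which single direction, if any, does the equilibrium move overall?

right

Adding U (aq), a reactant, drives the reaction to the right.
At constant volume, adding an inert gas leaves every reacting species' partial pressure unchanged, so Q is unchanged — no shift from this change.
A catalyst speeds both forward and reverse rates equally; it changes neither Q nor K — no shift from this change.
Only the nonzero effect(s) matter; the net shift is to the right.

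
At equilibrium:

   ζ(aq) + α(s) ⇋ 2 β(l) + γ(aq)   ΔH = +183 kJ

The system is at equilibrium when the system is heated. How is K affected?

increases

K depends on temperature via the van 't Hoff relation. The forward reaction is endothermic, so raising T increases K.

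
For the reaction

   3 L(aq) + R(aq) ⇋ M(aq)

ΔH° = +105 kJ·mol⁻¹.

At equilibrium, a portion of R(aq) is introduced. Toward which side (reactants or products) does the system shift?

right

Adding R (aq), a reactant, drives the reaction to the right.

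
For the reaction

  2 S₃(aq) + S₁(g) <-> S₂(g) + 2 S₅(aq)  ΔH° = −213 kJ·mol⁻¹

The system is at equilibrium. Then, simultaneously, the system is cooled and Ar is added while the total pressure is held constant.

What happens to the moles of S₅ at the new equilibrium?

increases

The forward reaction is exothermic. Lowering T favours the exothermic direction — shift to the right.
Adding inert gas at constant total pressure expands the volume, scaling every reacting partial pressure by the same factor. Δn_gas = 1 − 1 = 0, so Q is unchanged — no shift.
The net shift is to the right. S₅ is a product, so its amount increases.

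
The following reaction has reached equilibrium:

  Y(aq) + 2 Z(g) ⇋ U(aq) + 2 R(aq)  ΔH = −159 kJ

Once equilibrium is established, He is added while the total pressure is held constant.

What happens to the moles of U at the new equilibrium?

Adding inert gas at constant total pressure expands the volume and lowers every reacting partial pressure. With Δn_gas = 0 − 2 = -2, Q moves away from K toward the side with fewer gas moles, so the system shifts toward the side with more gas moles — to the left.
The net shift is to the left. U is a product, so its amount decreases.

decreases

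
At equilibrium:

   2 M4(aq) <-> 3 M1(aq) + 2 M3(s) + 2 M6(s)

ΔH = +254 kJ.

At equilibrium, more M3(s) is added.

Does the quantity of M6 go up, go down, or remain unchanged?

M3 is a pure solid; its activity is 1 regardless of amount, so Q is unaffected — no shift from this change.
No net shift occurs, so the amount of M6 is unchanged.

unchanged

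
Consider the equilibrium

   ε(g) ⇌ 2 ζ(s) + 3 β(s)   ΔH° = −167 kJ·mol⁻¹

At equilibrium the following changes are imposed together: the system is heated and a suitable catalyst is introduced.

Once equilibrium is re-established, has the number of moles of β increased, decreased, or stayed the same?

The forward reaction is exothermic. Raising T favours the endothermic direction — shift to the left.
A catalyst speeds both forward and reverse rates equally; it changes neither Q nor K — no shift from this change.
The net shift is to the left. β is a product, so its amount decreases.

decreases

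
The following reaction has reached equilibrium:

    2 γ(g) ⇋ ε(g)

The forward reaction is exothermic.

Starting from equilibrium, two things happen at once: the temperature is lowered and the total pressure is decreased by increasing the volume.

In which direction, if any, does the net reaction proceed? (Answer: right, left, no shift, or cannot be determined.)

The forward reaction is exothermic. Lowering T favours the exothermic direction — shift to the right.
Gas moles: reactants 2, products 1 (Δn_gas = -1). Expansion shifts the system toward the side with more moles of gas — to the left.
The individual effects push in opposite directions; without quantitative information the net direction cannot be determined.

cannot be determined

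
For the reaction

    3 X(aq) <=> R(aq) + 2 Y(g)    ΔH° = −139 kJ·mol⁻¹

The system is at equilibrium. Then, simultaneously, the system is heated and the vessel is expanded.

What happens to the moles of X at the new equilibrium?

cannot be determined

The forward reaction is exothermic. Raising T favours the endothermic direction — shift to the left.
Gas moles: reactants 0, products 2 (Δn_gas = +2). Expansion shifts the system toward the side with more moles of gas — to the right.
The two effects oppose each other, so the net shift — and hence the change in X — cannot be determined from the given information.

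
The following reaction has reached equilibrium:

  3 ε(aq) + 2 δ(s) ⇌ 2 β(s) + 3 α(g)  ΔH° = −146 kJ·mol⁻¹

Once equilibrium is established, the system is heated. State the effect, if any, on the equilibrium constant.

K depends on temperature via the van 't Hoff relation. The forward reaction is exothermic, so raising T decreases K.

decreases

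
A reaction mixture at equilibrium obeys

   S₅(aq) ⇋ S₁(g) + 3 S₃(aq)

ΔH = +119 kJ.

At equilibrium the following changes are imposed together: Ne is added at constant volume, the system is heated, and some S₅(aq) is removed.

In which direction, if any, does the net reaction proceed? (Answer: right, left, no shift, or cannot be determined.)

At constant volume, adding an inert gas leaves every reacting species' partial pressure unchanged, so Q is unchanged — no shift from this change.
The forward reaction is endothermic. Raising T favours the endothermic direction — shift to the right.
Removing S₅ (aq), a reactant, drives the reaction to the left.
The individual effects push in opposite directions; without quantitative information the net direction cannot be determined.

cannot be determined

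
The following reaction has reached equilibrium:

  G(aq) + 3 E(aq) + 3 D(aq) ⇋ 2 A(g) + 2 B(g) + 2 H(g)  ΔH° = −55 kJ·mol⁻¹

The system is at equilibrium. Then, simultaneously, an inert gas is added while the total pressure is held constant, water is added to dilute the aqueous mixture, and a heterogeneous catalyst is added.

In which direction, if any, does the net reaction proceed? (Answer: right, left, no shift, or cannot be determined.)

Adding inert gas at constant total pressure expands the volume and lowers every reacting partial pressure. With Δn_gas = 6 − 0 = +6, Q moves away from K toward the side with fewer gas moles, so the system shifts toward the side with more gas moles — to the right.
Dilution lowers every aqueous concentration by the same factor. Δn_aq = 0 − 7 = -7, so the system shifts toward the side with more dissolved moles — to the left.
A catalyst speeds both forward and reverse rates equally; it changes neither Q nor K — no shift from this change.
The individual effects push in opposite directions; without quantitative information the net direction cannot be determined.

cannot be determined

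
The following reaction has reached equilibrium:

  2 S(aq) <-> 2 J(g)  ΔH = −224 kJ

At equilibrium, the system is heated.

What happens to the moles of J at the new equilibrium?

The forward reaction is exothermic. Raising T favours the endothermic direction — shift to the left.
The net shift is to the left. J is a product, so its amount decreases.

decreases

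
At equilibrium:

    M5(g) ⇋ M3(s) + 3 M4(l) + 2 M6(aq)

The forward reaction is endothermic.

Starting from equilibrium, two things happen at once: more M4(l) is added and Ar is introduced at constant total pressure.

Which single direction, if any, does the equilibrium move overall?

left

M4 is a pure liquid; its activity is 1 regardless of amount, so Q is unaffected — no shift from this change.
Adding inert gas at constant total pressure expands the volume and lowers every reacting partial pressure. With Δn_gas = 0 − 1 = -1, Q moves away from K toward the side with fewer gas moles, so the system shifts toward the side with more gas moles — to the left.
Only the nonzero effect(s) matter; the net shift is to the left.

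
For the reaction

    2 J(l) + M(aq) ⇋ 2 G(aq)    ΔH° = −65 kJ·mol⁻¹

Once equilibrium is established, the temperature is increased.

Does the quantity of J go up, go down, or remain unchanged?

increases

The forward reaction is exothermic. Raising T favours the endothermic direction — shift to the left.
The net shift is to the left. J is a reactant, so its amount increases.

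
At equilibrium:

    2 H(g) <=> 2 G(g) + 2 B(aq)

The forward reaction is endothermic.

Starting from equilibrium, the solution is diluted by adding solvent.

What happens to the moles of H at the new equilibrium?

Dilution lowers every aqueous concentration by the same factor. Δn_aq = 2 − 0 = +2, so the system shifts toward the side with more dissolved moles — to the right.
The net shift is to the right. H is a reactant, so its amount decreases.

decreases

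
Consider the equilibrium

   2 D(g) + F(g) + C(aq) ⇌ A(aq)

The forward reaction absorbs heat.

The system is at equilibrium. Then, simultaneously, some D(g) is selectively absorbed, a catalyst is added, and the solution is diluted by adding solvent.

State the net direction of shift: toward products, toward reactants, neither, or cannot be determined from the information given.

left

Removing D (g), a reactant, drives the reaction to the left.
A catalyst speeds both forward and reverse rates equally; it changes neither Q nor K — no shift from this change.
Dilution scales every aqueous concentration by the same factor. Δn_aq = 1 − 1 = 0, so Q is unchanged — no shift.
Only the nonzero effect(s) matter; the net shift is to the left.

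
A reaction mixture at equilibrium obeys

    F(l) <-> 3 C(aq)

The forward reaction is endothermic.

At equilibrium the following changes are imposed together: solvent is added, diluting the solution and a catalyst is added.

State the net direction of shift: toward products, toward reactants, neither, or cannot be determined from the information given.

Dilution lowers every aqueous concentration by the same factor. Δn_aq = 3 − 0 = +3, so the system shifts toward the side with more dissolved moles — to the right.
A catalyst speeds both forward and reverse rates equally; it changes neither Q nor K — no shift from this change.
Only the nonzero effect(s) matter; the net shift is to the right.

right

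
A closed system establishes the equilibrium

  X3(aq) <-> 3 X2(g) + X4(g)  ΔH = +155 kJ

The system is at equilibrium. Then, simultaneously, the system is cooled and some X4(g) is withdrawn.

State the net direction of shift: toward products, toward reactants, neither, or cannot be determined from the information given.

cannot be determined

The forward reaction is endothermic. Lowering T favours the exothermic direction — shift to the left.
Removing X4 (g), a product, drives the reaction to the right.
The individual effects push in opposite directions; without quantitative information the net direction cannot be determined.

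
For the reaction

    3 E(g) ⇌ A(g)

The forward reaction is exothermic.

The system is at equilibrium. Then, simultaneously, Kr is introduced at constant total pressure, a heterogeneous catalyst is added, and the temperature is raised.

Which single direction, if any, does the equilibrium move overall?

left

Adding inert gas at constant total pressure expands the volume and lowers every reacting partial pressure. With Δn_gas = 1 − 3 = -2, Q moves away from K toward the side with fewer gas moles, so the system shifts toward the side with more gas moles — to the left.
A catalyst speeds both forward and reverse rates equally; it changes neither Q nor K — no shift from this change.
The forward reaction is exothermic. Raising T favours the endothermic direction — shift to the left.
Only the nonzero effect(s) matter; the net shift is to the left.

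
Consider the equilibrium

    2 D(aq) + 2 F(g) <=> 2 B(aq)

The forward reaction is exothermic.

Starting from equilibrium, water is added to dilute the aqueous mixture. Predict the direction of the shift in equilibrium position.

no shift

Dilution scales every aqueous concentration by the same factor. Δn_aq = 2 − 2 = 0, so Q is unchanged — no shift.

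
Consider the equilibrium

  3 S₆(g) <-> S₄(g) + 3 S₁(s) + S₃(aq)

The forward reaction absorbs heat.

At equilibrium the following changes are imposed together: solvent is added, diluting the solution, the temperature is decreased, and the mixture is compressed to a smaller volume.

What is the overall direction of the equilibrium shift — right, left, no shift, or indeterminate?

Dilution lowers every aqueous concentration by the same factor. Δn_aq = 1 − 0 = +1, so the system shifts toward the side with more dissolved moles — to the right.
The forward reaction is endothermic. Lowering T favours the exothermic direction — shift to the left.
Gas moles: reactants 3, products 1 (Δn_gas = -2). Compression shifts the system toward the side with fewer moles of gas — to the right.
The individual effects push in opposite directions; without quantitative information the net direction cannot be determined.

cannot be determined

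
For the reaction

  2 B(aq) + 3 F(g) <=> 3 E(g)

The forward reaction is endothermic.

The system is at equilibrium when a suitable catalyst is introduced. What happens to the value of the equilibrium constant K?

The equilibrium constant depends only on temperature. This perturbation changes neither the position of equilibrium nor K.

unchanged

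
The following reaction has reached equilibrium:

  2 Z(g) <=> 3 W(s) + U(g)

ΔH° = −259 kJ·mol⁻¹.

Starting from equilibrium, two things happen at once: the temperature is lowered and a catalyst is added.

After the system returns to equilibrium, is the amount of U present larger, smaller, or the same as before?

increases

The forward reaction is exothermic. Lowering T favours the exothermic direction — shift to the right.
A catalyst speeds both forward and reverse rates equally; it changes neither Q nor K — no shift from this change.
The net shift is to the right. U is a product, so its amount increases.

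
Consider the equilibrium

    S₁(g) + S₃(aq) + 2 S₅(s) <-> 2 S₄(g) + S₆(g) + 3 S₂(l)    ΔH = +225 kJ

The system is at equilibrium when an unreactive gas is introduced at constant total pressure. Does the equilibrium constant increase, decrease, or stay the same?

The equilibrium constant depends only on temperature. This perturbation may move the position of equilibrium, but since T is unchanged, K itself is unchanged.

unchanged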